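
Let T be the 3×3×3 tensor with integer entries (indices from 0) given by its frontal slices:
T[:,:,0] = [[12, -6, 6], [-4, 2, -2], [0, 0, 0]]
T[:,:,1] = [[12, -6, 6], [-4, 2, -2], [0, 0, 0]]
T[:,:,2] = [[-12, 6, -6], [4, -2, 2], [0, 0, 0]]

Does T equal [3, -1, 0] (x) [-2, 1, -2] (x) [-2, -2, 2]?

No

Reconstruct entry (0,2,0) from the claimed factors: Σₗ aₗ[0]bₗ[2]cₗ[0] = (3)·(-2)·(-2) = 12, but T[0,2,0] = 6. The claim is false.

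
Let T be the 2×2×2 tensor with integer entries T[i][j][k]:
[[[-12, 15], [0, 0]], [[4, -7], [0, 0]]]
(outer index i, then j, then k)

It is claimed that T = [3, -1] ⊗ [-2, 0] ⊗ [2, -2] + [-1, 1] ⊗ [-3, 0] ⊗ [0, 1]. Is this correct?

Reconstruct entrywise from the claimed factors. For example, T[1,1,1] = 0 and Σₗ aₗ[1]bₗ[1]cₗ[1] = (-1)·(0)·(-2) + (1)·(0)·(1) = 0; checking all 8 entries, every one matches. The claim holds.

Yes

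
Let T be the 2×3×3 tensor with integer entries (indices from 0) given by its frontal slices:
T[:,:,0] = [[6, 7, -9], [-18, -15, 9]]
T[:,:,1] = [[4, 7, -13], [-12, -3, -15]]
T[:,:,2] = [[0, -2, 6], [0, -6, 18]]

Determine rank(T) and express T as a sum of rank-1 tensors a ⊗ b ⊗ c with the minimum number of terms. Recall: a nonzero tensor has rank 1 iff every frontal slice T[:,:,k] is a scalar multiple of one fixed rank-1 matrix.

rank(T) = 2

Lower bound: the mode-1 unfolding of T (rows indexed by i, columns by (j,k) = (0,0), (0,1), (0,2), (1,0), (1,1), (1,2), (2,0), (2,1), (2,2)) is [[6, 4, 0, 7, 7, -2, -9, -13, 6], [-18, -12, 0, -15, -3, -6, 9, -15, 18]].
There the 2×2 minor on rows i ∈ {0, 1}, columns (j,k) ∈ {(0,0), (1,0)} is det [[6, 7], [-18, -15]] = 36 ≠ 0, so this unfolding has rank ≥ 2; CP rank is at least every unfolding rank, so rank(T) ≥ 2. (Flattening ranks never certify an upper bound on CP rank; for that we must actually write T with 2 rank-1 terms.)
Upper bound — finding two terms. Write S_k = T[:,:,k] for the frontal slices: S₀ = [[6, 7, -9], [-18, -15, 9]], S₁ = [[4, 7, -13], [-12, -3, -15]], S₂ = [[0, -2, 6], [0, -6, 18]].
If T = a₁ ⊗ b₁ ⊗ c₁ + a₂ ⊗ b₂ ⊗ c₂ then each S_k = c₁[k]·a₁b₁ᵀ + c₂[k]·a₂b₂ᵀ. S₀ and S₁ are linearly independent, so a₁b₁ᵀ and a₂b₂ᵀ must span the same plane of matrices: they are the rank-1 matrices of the form x·S₀ + y·S₁.
The 2×2 minor of x·S₀ + y·S₁ on rows {0,1}, columns {0,1} is 36·x² + 132·xy + 72·y² = 12·(x + 3·y)(3·x + 2·y), vanishing at (x:y) = (3:-1) and (2:-3).
M₁ = 3·S₀ − S₁ = [[14, 14, -14], [-42, -42, 42]] = 14·[1, -3][1, 1, -1]ᵀ and M₂ = 2·S₀ − 3·S₁ = [[0, -7, 21], [0, -21, 63]] = (-7)·[1, 3][0, 1, -3]ᵀ, so take a₁ = [1, -3], b₁ = [1, 1, -1], a₂ = [1, 3], b₂ = [0, 1, -3].
Each slice is an integer combination of E₁ = a₁b₁ᵀ and E₂ = a₂b₂ᵀ: S₀ = 6·E₁ + E₂, S₁ = 4·E₁ + 3·E₂, S₂ = −2·E₂; reading off coefficients, c₁ = [6, 4, 0] and c₂ = [1, 3, -2].
Hence T = [1, -3] ⊗ [1, 1, -1] ⊗ [6, 4, 0] + [1, 3] ⊗ [0, 1, -3] ⊗ [1, 3, -2], so rank(T) ≤ 2.
These bounds meet, so rank(T) = 2.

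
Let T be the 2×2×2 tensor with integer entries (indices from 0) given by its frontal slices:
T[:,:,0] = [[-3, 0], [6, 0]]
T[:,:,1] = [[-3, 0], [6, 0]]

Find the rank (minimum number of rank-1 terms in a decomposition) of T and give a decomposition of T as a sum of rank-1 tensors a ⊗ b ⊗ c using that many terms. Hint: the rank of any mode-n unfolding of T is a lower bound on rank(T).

rank(T) = 1

Lower bound: T ≠ 0 (e.g. T[0,0,0] = -3), so rank(T) ≥ 1.
Upper bound: if T = a ⊗ b ⊗ c then every fibre of T is a multiple of the corresponding factor, so read the factors off the fibres through the nonzero entry T[0,0,0] = -3.
The mode-1 fibre T[:,0,0] = [-3, 6] gives a = [1, -2] (primitive direction); the mode-2 fibre T[0,:,0] = [-3, 0] gives b = [1, 0]; then c[k] = T[0,0,k] / (a[0]·b[0]) = [-3, -3] / 1 = [-3, -3].
Expanding [1, -2] ⊗ [1, 0] ⊗ [-3, -3] reproduces all 8 entries of T, so T = [1, -2] ⊗ [1, 0] ⊗ [-3, -3] and rank(T) ≤ 1.
These bounds meet, so rank(T) = 1.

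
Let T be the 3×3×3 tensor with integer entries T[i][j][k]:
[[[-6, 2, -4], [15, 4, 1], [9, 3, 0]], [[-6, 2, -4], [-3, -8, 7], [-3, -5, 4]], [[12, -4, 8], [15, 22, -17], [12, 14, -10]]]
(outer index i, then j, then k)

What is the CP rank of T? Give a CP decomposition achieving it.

Lower bound: in the mode-2 unfolding of T (rows indexed by j, columns by (i,k)) the 2×2 minor on rows j ∈ {0, 1}, columns (i,k) ∈ {(0,0), (0,1)} is det [[-6, 2], [15, 4]] = -54 ≠ 0, so that unfolding has rank ≥ 2 and hence rank(T) ≥ 2 (CP rank is at least every unfolding rank, though it can be larger).
Upper bound: with S_k = T[:,:,k], the two rank-1 terms a₁b₁ᵀ, a₂b₂ᵀ are the rank-1 members of the pencil x·S₀ + y·S₁.
The 2×2 minor of x·S₀ + y·S₁ on rows {0,1}, columns {0,1} is 108·x² + 36·xy − 24·y² = 12·(3·x + 2·y)(3·x − y), vanishing at (x:y) = (2:-3) and (1:3).
M₁ = 2·S₀ − 3·S₁ = [[-18, 18, 9], [-18, 18, 9], [36, -36, -18]] = (-9)·[1, 1, -2][2, -2, -1]ᵀ and M₂ = S₀ + 3·S₁ = [[0, 27, 18], [0, -27, -18], [0, 81, 54]] = 9·[1, -1, 3][0, 3, 2]ᵀ, so take a₁ = [1, 1, -2], b₁ = [2, -2, -1], a₂ = [1, -1, 3], b₂ = [0, 3, 2].
Each slice is an integer combination of E₁ = a₁b₁ᵀ and E₂ = a₂b₂ᵀ: S₀ = −3·E₁ + 3·E₂, S₁ = E₁ + 2·E₂, S₂ = −2·E₁ − E₂; reading off coefficients, c₁ = [-3, 1, -2] and c₂ = [3, 2, -1].
Hence T = [1, 1, -2] (x) [2, -2, -1] (x) [-3, 1, -2] + [1, -1, 3] (x) [0, 3, 2] (x) [3, 2, -1], so rank(T) ≤ 2.
These bounds meet, so rank(T) = 2.

rank(T) = 2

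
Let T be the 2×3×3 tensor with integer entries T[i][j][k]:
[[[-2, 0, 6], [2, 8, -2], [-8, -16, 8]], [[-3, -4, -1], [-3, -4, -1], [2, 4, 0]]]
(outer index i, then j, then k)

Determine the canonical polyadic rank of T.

3

Lower bound: the mode-3 unfolding of T (rows indexed by k, columns by (i,j) = (0,0), (0,1), (0,2), (1,0), (1,1), (1,2)) is [[-2, 2, -8, -3, -3, 2], [0, 8, -16, -4, -4, 4], [6, -2, 8, -1, -1, 0]].
There the 3×3 minor on rows k ∈ {0, 1, 2}, columns (i,j) ∈ {(0,0), (0,1), (0,2)} is det [[-2, 2, -8], [0, 8, -16], [6, -2, 8]] = 128 ≠ 0, so this unfolding has rank ≥ 3; CP rank is at least every unfolding rank, so rank(T) ≥ 3. (This is only a lower bound: in general the CP rank may exceed every unfolding rank, so we still need to exhibit 3 rank-1 terms summing to T.)
Upper bound: T is a sum of 3 rank-1 terms, T = [1, 0] ∘ [1, 0, 1] ∘ [-4, -8, 8] + [2, -1] ∘ [1, 1, -1] ∘ [2, 4, 0] + [2, 1] ∘ [1, 1, 0] ∘ [-1, 0, -1] (written with every a and b primitive with positive leading entry and the scale carried by c; CP decompositions are not unique, and this one is verified by expanding entrywise), so rank(T) ≤ 3.
These bounds meet, so rank(T) = 3.
Check entry T[0,2,1] = -16: (1)·(1)·(-8) + (2)·(-1)·(4) + (2)·(0)·(0) = -16.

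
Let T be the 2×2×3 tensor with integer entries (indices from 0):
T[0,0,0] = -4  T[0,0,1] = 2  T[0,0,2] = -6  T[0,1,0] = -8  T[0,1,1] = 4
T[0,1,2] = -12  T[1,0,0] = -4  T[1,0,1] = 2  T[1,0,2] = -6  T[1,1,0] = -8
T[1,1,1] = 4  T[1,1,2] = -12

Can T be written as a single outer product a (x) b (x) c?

Yes

If T = a (x) b (x) c then every fibre of T is a multiple of the corresponding factor, so read the factors off the fibres through the nonzero entry T[0,0,0] = -4.
The mode-1 fibre T[:,0,0] = [-4, -4] gives a = [1, 1] (primitive direction); the mode-2 fibre T[0,:,0] = [-4, -8] gives b = [1, 2]; then c[k] = T[0,0,k] / (a[0]·b[0]) = [-4, 2, -6] / 1 = [-4, 2, -6].
Expanding [1, 1] (x) [1, 2] (x) [-4, 2, -6] reproduces all 12 entries of T, so T = [1, 1] (x) [1, 2] (x) [-4, 2, -6] and rank(T) ≤ 1.
Equivalently every frontal slice T[:,:,k] is c[k] times the rank-1 matrix [1, 1] (x) [1, 2]. So T has rank 1 (it is nonzero).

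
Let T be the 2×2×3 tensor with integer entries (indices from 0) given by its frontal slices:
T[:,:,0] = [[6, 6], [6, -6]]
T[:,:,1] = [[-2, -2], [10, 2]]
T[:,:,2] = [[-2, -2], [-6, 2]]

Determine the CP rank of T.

2

Lower bound: the mode-3 unfolding of T (rows indexed by k, columns by (i,j) = (0,0), (0,1), (1,0), (1,1)) is [[6, 6, 6, -6], [-2, -2, 10, 2], [-2, -2, -6, 2]].
There the 2×2 minor on rows k ∈ {0, 1}, columns (i,j) ∈ {(0,0), (1,0)} is det [[6, 6], [-2, 10]] = 72 ≠ 0, so this unfolding has rank ≥ 2; CP rank is at least every unfolding rank, so rank(T) ≥ 2. (Flattening ranks never certify an upper bound on CP rank; for that we must actually write T with 2 rank-1 terms.)
Upper bound — finding two terms. Write S_k = T[:,:,k] for the frontal slices: S₀ = [[6, 6], [6, -6]], S₁ = [[-2, -2], [10, 2]], S₂ = [[-2, -2], [-6, 2]].
If T = a₁ ⊗ b₁ ⊗ c₁ + a₂ ⊗ b₂ ⊗ c₂ then each S_k = c₁[k]·a₁b₁ᵀ + c₂[k]·a₂b₂ᵀ. S₀ and S₁ are linearly independent, so a₁b₁ᵀ and a₂b₂ᵀ must span the same plane of matrices: they are the rank-1 matrices of the form x·S₀ + y·S₁.
det(x·S₀ + y·S₁) is −72·x² − 24·xy + 16·y² = (-8)·(3·x + 2·y)(3·x − y), vanishing at (x:y) = (2:-3) and (1:3).
M₁ = 2·S₀ − 3·S₁ = [[18, 18], [-18, -18]] = 18·[1, -1][1, 1]ᵀ and M₂ = S₀ + 3·S₁ = [[0, 0], [36, 0]] = 36·[0, 1][1, 0]ᵀ, so take a₁ = [1, -1], b₁ = [1, 1], a₂ = [0, 1], b₂ = [1, 0].
Each slice is an integer combination of E₁ = a₁b₁ᵀ and E₂ = a₂b₂ᵀ: S₀ = 6·E₁ + 12·E₂, S₁ = −2·E₁ + 8·E₂, S₂ = −2·E₁ − 8·E₂; reading off coefficients, c₁ = [6, -2, -2] and c₂ = [12, 8, -8].
Hence T = [1, -1] ⊗ [1, 1] ⊗ [6, -2, -2] + [0, 1] ⊗ [1, 0] ⊗ [12, 8, -8], so rank(T) ≤ 2.
These bounds meet, so rank(T) = 2.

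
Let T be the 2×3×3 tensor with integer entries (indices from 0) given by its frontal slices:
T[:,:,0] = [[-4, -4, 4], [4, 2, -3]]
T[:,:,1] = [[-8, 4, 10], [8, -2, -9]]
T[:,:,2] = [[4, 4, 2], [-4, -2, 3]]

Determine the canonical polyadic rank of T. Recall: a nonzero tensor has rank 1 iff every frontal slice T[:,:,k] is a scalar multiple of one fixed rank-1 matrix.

3

Lower bound: the mode-2 unfolding of T (rows indexed by j, columns by (i,k) = (0,0), (0,1), (0,2), (1,0), (1,1), (1,2)) is [[-4, -8, 4, 4, 8, -4], [-4, 4, 4, 2, -2, -2], [4, 10, 2, -3, -9, 3]].
There the 3×3 minor on rows j ∈ {0, 1, 2}, columns (i,k) ∈ {(0,0), (0,1), (0,2)} is det [[-4, -8, 4], [-4, 4, 4], [4, 10, 2]] = -288 ≠ 0, so this unfolding has rank ≥ 3; CP rank is at least every unfolding rank, so rank(T) ≥ 3. (Unfolding ranks only ever bound the CP rank from below — rank(T) can be strictly larger than all of them — so the matching upper bound has to come from an explicit 3-term decomposition.)
Upper bound: T is a sum of 3 rank-1 terms, T = [1, -1] ⊗ [1, 0, -1] ⊗ [-4, -8, 4] + [1, 0] ⊗ [0, 0, 1] ⊗ [2, 0, 4] + [2, -1] ⊗ [0, 2, 1] ⊗ [-1, 1, 1] (one valid choice — decompositions are not unique — normalised so each a, b is primitive with positive first nonzero entry; check it by expanding all entries), so rank(T) ≤ 3.
These bounds meet, so rank(T) = 3.
Check entry T[1,1,2] = -2: (-1)·(0)·(4) + (0)·(0)·(4) + (-1)·(2)·(1) = -2.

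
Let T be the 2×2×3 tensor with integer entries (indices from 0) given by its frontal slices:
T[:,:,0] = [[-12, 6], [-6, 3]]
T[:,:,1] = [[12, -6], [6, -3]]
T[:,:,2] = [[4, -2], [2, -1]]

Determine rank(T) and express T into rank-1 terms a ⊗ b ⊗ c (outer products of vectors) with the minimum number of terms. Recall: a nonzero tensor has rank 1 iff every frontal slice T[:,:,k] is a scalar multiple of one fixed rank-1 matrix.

Lower bound: T ≠ 0 (e.g. T[0,0,0] = -12), so rank(T) ≥ 1.
Upper bound: the mode-1 fibre T[:,0,0] = [-12, -6] gives a = (2, 1) (primitive direction); the mode-2 fibre T[0,:,0] = [-12, 6] gives b = (2, -1); then c[k] = T[0,0,k] / (a[0]·b[0]) = [-12, 12, 4] / 4 = (-3, 3, 1).
Expanding (2, 1) ⊗ (2, -1) ⊗ (-3, 3, 1) reproduces all 12 entries of T, so T = (2, 1) ⊗ (2, -1) ⊗ (-3, 3, 1) and rank(T) ≤ 1.
These bounds meet, so rank(T) = 1.

rank(T) = 1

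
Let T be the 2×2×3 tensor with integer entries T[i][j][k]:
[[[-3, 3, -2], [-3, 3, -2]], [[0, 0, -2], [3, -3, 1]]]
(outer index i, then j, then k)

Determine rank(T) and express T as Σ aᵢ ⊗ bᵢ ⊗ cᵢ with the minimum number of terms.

rank(T) = 2

Lower bound: in the mode-2 unfolding of T (rows indexed by j, columns by (i,k)) the 2×2 minor on rows j ∈ {0, 1}, columns (i,k) ∈ {(0,0), (1,0)} is det [[-3, 0], [-3, 3]] = -9 ≠ 0, so that unfolding has rank ≥ 2 and hence rank(T) ≥ 2 (CP rank is at least every unfolding rank, though it can be larger).
Upper bound: with S_k = T[:,:,k], the two rank-1 terms a₁b₁ᵀ, a₂b₂ᵀ are the rank-1 members of the pencil x·S₀ + y·S₂.
det(x·S₀ + y·S₂) is −9·x² − 15·xy − 6·y² = (-3)·(3·x + 2·y)(x + y), vanishing at (x:y) = (2:-3) and (1:-1).
M₁ = 2·S₀ − 3·S₂ = [[0, 0], [6, 3]] = 3·[0, 1][2, 1]ᵀ and M₂ = S₀ − S₂ = [[-1, -1], [2, 2]] = −[1, -2][1, 1]ᵀ, so take a₁ = [0, 1], b₁ = [2, 1], a₂ = [1, -2], b₂ = [1, 1].
Each slice is an integer combination of E₁ = a₁b₁ᵀ and E₂ = a₂b₂ᵀ: S₀ = −3·E₁ − 3·E₂, S₁ = 3·E₁ + 3·E₂, S₂ = −3·E₁ − 2·E₂; reading off coefficients, c₁ = [-3, 3, -3] and c₂ = [-3, 3, -2].
Hence T = [0, 1] ⊗ [2, 1] ⊗ [-3, 3, -3] + [1, -2] ⊗ [1, 1] ⊗ [-3, 3, -2], so rank(T) ≤ 2.
These bounds meet, so rank(T) = 2.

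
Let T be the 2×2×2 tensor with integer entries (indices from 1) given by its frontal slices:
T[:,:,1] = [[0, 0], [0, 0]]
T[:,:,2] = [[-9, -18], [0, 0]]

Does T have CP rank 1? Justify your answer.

The mode-1 fibre T[:,1,2] = [-9, 0] gives a = (1, 0) (primitive direction); the mode-2 fibre T[1,:,2] = [-9, -18] gives b = (1, 2); then c[k] = T[1,1,k] / (a[1]·b[1]) = [0, -9] / 1 = (0, -9).
Expanding (1, 0) ⊗ (1, 2) ⊗ (0, -9) reproduces all 8 entries of T, so T = (1, 0) ⊗ (1, 2) ⊗ (0, -9) and rank(T) ≤ 1.
Equivalently every frontal slice T[:,:,k] is c[k] times the rank-1 matrix (1, 0) ⊗ (1, 2). So T has rank 1 (it is nonzero).

Yes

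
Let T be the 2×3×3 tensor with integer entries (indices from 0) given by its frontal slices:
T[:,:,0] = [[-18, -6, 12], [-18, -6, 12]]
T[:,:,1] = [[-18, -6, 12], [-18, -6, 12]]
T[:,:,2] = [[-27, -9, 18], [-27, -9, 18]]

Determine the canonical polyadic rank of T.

Lower bound: T ≠ 0 (e.g. T[0,0,0] = -18), so rank(T) ≥ 1.
Upper bound: if T = a (x) b (x) c then every fibre of T is a multiple of the corresponding factor, so read the factors off the fibres through the nonzero entry T[0,0,0] = -18.
The mode-1 fibre T[:,0,0] = [-18, -18] gives a = (1, 1) (primitive direction); the mode-2 fibre T[0,:,0] = [-18, -6, 12] gives b = (3, 1, -2); then c[k] = T[0,0,k] / (a[0]·b[0]) = [-18, -18, -27] / 3 = (-6, -6, -9).
Expanding (1, 1) (x) (3, 1, -2) (x) (-6, -6, -9) reproduces all 18 entries of T, so T = (1, 1) (x) (3, 1, -2) (x) (-6, -6, -9) and rank(T) ≤ 1.
These bounds meet, so rank(T) = 1.
Check entry T[0,0,2] = -27: (1)·(3)·(-9) = -27.

1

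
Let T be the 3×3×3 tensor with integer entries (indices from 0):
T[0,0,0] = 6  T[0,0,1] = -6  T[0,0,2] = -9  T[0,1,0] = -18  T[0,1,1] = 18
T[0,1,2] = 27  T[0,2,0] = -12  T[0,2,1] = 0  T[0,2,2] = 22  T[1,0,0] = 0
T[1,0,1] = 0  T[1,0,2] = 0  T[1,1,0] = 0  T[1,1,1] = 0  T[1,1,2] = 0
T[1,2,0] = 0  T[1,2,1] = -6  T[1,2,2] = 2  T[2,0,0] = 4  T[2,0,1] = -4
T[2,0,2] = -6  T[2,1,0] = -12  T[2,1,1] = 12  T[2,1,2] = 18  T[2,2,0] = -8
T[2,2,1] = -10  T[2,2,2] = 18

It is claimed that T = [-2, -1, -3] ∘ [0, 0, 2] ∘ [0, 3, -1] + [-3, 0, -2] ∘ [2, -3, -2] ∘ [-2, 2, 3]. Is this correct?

Reconstruct entry (0,0,0) from the claimed factors: Σₗ aₗ[0]bₗ[0]cₗ[0] = (-2)·(0)·(0) + (-3)·(2)·(-2) = 12, but T[0,0,0] = 6. The claim is false.

No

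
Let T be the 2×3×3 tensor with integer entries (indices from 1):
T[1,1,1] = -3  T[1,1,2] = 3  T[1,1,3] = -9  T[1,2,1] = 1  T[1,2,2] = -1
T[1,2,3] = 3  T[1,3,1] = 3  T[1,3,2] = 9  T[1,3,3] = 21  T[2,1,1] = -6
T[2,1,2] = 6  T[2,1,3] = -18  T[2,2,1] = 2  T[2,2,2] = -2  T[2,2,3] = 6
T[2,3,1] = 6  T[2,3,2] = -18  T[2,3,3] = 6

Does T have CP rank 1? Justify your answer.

No

The mode-2 unfolding of T (rows indexed by j, columns by (i,k) = (1,1), (1,2), (1,3), (2,1), (2,2), (2,3)) is [[-3, 3, -9, -6, 6, -18], [1, -1, 3, 2, -2, 6], [3, 9, 21, 6, -18, 6]].
There the 2×2 minor on rows j ∈ {1, 3}, columns (i,k) ∈ {(1,1), (1,2)} is det [[-3, 3], [3, 9]] = -36 ≠ 0, so this unfolding has rank ≥ 2; CP rank is at least every unfolding rank, so rank(T) ≥ 2.
In particular rank(T) ≥ 2 > 1, so T is not rank-1.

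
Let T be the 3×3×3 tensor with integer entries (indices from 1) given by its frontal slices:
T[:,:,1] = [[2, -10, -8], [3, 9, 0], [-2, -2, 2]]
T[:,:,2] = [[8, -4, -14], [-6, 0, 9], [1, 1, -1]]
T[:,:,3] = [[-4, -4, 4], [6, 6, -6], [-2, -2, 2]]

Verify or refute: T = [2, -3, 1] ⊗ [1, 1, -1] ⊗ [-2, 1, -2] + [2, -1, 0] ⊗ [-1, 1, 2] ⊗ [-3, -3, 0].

Reconstruct entrywise from the claimed factors. For example, T[3,3,3] = 2 and Σₗ aₗ[3]bₗ[3]cₗ[3] = (1)·(-1)·(-2) + (0)·(2)·(0) = 2; checking all 27 entries, every one matches. The claim holds.

Yes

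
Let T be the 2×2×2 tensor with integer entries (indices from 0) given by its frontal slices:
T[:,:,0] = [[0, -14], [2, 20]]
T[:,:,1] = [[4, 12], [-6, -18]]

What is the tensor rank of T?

2

Lower bound: the mode-2 unfolding of T (rows indexed by j, columns by (i,k) = (0,0), (0,1), (1,0), (1,1)) is [[0, 4, 2, -6], [-14, 12, 20, -18]].
There the 2×2 minor on rows j ∈ {0, 1}, columns (i,k) ∈ {(0,0), (0,1)} is det [[0, 4], [-14, 12]] = 56 ≠ 0, so this unfolding has rank ≥ 2; CP rank is at least every unfolding rank, so rank(T) ≥ 2. (Unfolding ranks only ever bound the CP rank from below — rank(T) can be strictly larger than all of them — so the matching upper bound has to come from an explicit 2-term decomposition.)
Upper bound — finding two terms. Write S_k = T[:,:,k] for the frontal slices: S₀ = [[0, -14], [2, 20]], S₁ = [[4, 12], [-6, -18]].
If T = a₁ ⊗ b₁ ⊗ c₁ + a₂ ⊗ b₂ ⊗ c₂ then each S_k = c₁[k]·a₁b₁ᵀ + c₂[k]·a₂b₂ᵀ. S₀ and S₁ are linearly independent, so a₁b₁ᵀ and a₂b₂ᵀ must span the same plane of matrices: they are the rank-1 matrices of the form x·S₀ + y·S₁.
det(x·S₀ + y·S₁) is 28·x² − 28·xy = 28·(x − y)(x), vanishing at (x:y) = (1:1) and (0:1).
M₁ = S₀ + S₁ = [[4, -2], [-4, 2]] = 2·[1, -1][2, -1]ᵀ and M₂ = S₁ = [[4, 12], [-6, -18]] = 2·[2, -3][1, 3]ᵀ, so take a₁ = [1, -1], b₁ = [2, -1], a₂ = [2, -3], b₂ = [1, 3].
Each slice is an integer combination of E₁ = a₁b₁ᵀ and E₂ = a₂b₂ᵀ: S₀ = 2·E₁ − 2·E₂, S₁ = 2·E₂; reading off coefficients, c₁ = [2, 0] and c₂ = [-2, 2].
Hence T = [1, -1] ⊗ [2, -1] ⊗ [2, 0] + [2, -3] ⊗ [1, 3] ⊗ [-2, 2], so rank(T) ≤ 2.
These bounds meet, so rank(T) = 2.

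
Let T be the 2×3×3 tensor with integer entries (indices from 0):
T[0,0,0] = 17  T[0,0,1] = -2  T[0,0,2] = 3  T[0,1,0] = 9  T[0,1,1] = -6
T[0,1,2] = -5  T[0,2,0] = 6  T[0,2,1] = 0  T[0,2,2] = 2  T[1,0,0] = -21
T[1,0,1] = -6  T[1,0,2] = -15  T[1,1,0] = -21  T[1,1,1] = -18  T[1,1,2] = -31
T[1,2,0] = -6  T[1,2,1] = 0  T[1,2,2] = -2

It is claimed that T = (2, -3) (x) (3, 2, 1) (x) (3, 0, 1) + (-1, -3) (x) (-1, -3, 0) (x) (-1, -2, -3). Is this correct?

No

Reconstruct entry (1,0,0) from the claimed factors: Σₗ aₗ[1]bₗ[0]cₗ[0] = (-3)·(3)·(3) + (-3)·(-1)·(-1) = -30, but T[1,0,0] = -21. The claim is false.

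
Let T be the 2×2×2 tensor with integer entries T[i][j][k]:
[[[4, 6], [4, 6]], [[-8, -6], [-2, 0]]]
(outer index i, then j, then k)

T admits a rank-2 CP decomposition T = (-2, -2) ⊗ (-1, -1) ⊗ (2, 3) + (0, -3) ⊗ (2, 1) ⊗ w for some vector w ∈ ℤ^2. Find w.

w = (2, 2)

Subtract the known terms from T to get the rank-1 residual R = (0, -3) ⊗ (2, 1) ⊗ w, so R[i,j,k] = a[i]·b[j]·w[k]. Pick indices with nonzero a[1]·b[0] = (-3)·(2) = -6. Only the fibre through (1,0,·) is needed: R[1,0,:] = T[1,0,:] − Σₗ aₗ[1]bₗ[0]cₗ = [-8, -6] − (-2)·(-1)·(2, 3) = [-12, -12]. Then w[k] = R[1,0,k] / -6 for each k, giving w = [-12, -12] / -6 = (2, 2).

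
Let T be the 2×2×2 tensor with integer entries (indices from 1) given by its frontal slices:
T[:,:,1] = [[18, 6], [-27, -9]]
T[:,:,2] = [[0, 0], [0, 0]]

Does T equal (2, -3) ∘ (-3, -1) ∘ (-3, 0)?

Reconstruct entrywise from the claimed factors. For example, T[1,1,2] = 0 and Σₗ aₗ[1]bₗ[1]cₗ[2] = (2)·(-3)·(0) = 0; checking all 8 entries, every one matches. The claim holds.

Yes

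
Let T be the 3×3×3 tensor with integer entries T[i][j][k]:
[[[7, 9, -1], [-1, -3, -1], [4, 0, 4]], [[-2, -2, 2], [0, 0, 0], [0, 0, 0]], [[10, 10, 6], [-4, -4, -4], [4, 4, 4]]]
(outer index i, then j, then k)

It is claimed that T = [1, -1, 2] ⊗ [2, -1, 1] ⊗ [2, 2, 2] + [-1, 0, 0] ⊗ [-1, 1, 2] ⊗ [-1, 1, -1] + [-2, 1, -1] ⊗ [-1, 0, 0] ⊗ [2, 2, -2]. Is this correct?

Reconstruct entry (1,0,0) from the claimed factors: Σₗ aₗ[1]bₗ[0]cₗ[0] = (-1)·(2)·(2) + (0)·(-1)·(-1) + (1)·(-1)·(2) = -6, but T[1,0,0] = -2. The claim is false.

No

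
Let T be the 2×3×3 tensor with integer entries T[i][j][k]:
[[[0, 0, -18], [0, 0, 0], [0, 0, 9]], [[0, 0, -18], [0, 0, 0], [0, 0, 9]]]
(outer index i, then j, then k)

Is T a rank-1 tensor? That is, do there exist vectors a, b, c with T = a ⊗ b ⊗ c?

Yes

If T = a ⊗ b ⊗ c then every fibre of T is a multiple of the corresponding factor, so read the factors off the fibres through the nonzero entry T[0,0,2] = -18.
The mode-1 fibre T[:,0,2] = [-18, -18] gives a = [1, 1] (primitive direction); the mode-2 fibre T[0,:,2] = [-18, 0, 9] gives b = [2, 0, -1]; then c[k] = T[0,0,k] / (a[0]·b[0]) = [0, 0, -18] / 2 = [0, 0, -9].
Expanding [1, 1] ⊗ [2, 0, -1] ⊗ [0, 0, -9] reproduces all 18 entries of T, so T = [1, 1] ⊗ [2, 0, -1] ⊗ [0, 0, -9] and rank(T) ≤ 1.
Equivalently every frontal slice T[:,:,k] is c[k] times the rank-1 matrix [1, 1] ⊗ [2, 0, -1]. So T has rank 1 (it is nonzero).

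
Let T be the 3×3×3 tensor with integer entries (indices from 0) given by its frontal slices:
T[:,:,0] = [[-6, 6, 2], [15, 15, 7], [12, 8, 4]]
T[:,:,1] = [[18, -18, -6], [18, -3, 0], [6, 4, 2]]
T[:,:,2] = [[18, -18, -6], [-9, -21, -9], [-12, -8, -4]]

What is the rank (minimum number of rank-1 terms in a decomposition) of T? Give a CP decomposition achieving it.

rank(T) = 2

Lower bound: the mode-3 unfolding of T (rows indexed by k, columns by (i,j) = (0,0), (0,1), (0,2), (1,0), (1,1), (1,2), (2,0), (2,1), (2,2)) is [[-6, 6, 2, 15, 15, 7, 12, 8, 4], [18, -18, -6, 18, -3, 0, 6, 4, 2], [18, -18, -6, -9, -21, -9, -12, -8, -4]].
There the 2×2 minor on rows k ∈ {0, 1}, columns (i,j) ∈ {(0,0), (1,0)} is det [[-6, 15], [18, 18]] = -378 ≠ 0, so this unfolding has rank ≥ 2; CP rank is at least every unfolding rank, so rank(T) ≥ 2. (Unfolding ranks only ever bound the CP rank from below — rank(T) can be strictly larger than all of them — so the matching upper bound has to come from an explicit 2-term decomposition.)
Upper bound — finding two terms. Write S_k = T[:,:,k] for the frontal slices: S₀ = [[-6, 6, 2], [15, 15, 7], [12, 8, 4]], S₁ = [[18, -18, -6], [18, -3, 0], [6, 4, 2]], S₂ = [[18, -18, -6], [-9, -21, -9], [-12, -8, -4]].
If T = a₁ (x) b₁ (x) c₁ + a₂ (x) b₂ (x) c₂ then each S_k = c₁[k]·a₁b₁ᵀ + c₂[k]·a₂b₂ᵀ. S₀ and S₁ are linearly independent, so a₁b₁ᵀ and a₂b₂ᵀ must span the same plane of matrices: they are the rank-1 matrices of the form x·S₀ + y·S₁.
The 2×2 minor of x·S₀ + y·S₁ on rows {0,1}, columns {0,1} is −180·x² + 450·xy + 270·y² = (-90)·(x − 3·y)(2·x + y), vanishing at (x:y) = (3:1) and (1:-2).
M₁ = 3·S₀ + S₁ = [[0, 0, 0], [63, 42, 21], [42, 28, 14]] = 7·[0, 3, 2][3, 2, 1]ᵀ and M₂ = S₀ − 2·S₁ = [[-42, 42, 14], [-21, 21, 7], [0, 0, 0]] = (-7)·[2, 1, 0][3, -3, -1]ᵀ, so take a₁ = [0, 3, 2], b₁ = [3, 2, 1], a₂ = [2, 1, 0], b₂ = [3, -3, -1].
Each slice is an integer combination of E₁ = a₁b₁ᵀ and E₂ = a₂b₂ᵀ: S₀ = 2·E₁ − E₂, S₁ = E₁ + 3·E₂, S₂ = −2·E₁ + 3·E₂; reading off coefficients, c₁ = [2, 1, -2] and c₂ = [-1, 3, 3].
Hence T = [0, 3, 2] (x) [3, 2, 1] (x) [2, 1, -2] + [2, 1, 0] (x) [3, -3, -1] (x) [-1, 3, 3], so rank(T) ≤ 2.
These bounds meet, so rank(T) = 2.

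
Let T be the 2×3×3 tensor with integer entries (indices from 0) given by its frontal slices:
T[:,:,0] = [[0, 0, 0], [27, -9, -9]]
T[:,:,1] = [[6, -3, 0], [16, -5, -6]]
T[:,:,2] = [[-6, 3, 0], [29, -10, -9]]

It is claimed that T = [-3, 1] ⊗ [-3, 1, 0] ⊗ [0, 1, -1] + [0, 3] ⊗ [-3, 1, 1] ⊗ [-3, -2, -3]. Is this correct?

No

Reconstruct entry (0,0,1) from the claimed factors: Σₗ aₗ[0]bₗ[0]cₗ[1] = (-3)·(-3)·(1) + (0)·(-3)·(-2) = 9, but T[0,0,1] = 6. The claim is false.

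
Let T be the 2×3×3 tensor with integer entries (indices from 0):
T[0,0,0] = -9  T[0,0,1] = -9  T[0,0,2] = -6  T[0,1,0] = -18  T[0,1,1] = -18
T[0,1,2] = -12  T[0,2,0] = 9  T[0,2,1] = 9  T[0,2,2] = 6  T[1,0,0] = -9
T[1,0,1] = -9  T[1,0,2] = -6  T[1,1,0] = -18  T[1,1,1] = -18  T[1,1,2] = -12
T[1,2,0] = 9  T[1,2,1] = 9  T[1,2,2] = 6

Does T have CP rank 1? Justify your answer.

Yes

The mode-1 fibre T[:,0,0] = [-9, -9] gives a = (1, 1) (primitive direction); the mode-2 fibre T[0,:,0] = [-9, -18, 9] gives b = (1, 2, -1); then c[k] = T[0,0,k] / (a[0]·b[0]) = [-9, -9, -6] / 1 = (-9, -9, -6).
Expanding (1, 1) (x) (1, 2, -1) (x) (-9, -9, -6) reproduces all 18 entries of T, so T = (1, 1) (x) (1, 2, -1) (x) (-9, -9, -6) and rank(T) ≤ 1.
Equivalently every frontal slice T[:,:,k] is c[k] times the rank-1 matrix (1, 1) (x) (1, 2, -1). So T has rank 1 (it is nonzero).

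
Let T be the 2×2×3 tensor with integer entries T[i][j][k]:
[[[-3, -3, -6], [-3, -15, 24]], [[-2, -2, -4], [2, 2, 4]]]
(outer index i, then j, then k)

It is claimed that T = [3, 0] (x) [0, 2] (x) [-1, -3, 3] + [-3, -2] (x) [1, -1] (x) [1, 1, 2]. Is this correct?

Yes

Reconstruct entrywise from the claimed factors. For example, T[1,1,1] = 2 and Σₗ aₗ[1]bₗ[1]cₗ[1] = (0)·(2)·(-3) + (-2)·(-1)·(1) = 2; checking all 12 entries, every one matches. The claim holds.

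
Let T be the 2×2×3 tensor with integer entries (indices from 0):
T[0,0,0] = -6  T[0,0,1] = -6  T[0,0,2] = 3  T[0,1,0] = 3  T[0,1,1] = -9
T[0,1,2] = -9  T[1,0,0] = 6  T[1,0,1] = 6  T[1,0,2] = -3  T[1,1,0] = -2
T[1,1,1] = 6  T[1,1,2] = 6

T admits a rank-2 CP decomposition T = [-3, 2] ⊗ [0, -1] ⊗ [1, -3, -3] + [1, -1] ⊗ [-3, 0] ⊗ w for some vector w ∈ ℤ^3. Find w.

w = [2, 2, -1]

Subtract the known terms from T to get the rank-1 residual R = [1, -1] ⊗ [-3, 0] ⊗ w, so R[i,j,k] = a[i]·b[j]·w[k]. Pick indices with nonzero a[0]·b[0] = (1)·(-3) = -3. Only the fibre through (0,0,·) is needed: R[0,0,:] = T[0,0,:] − Σₗ aₗ[0]bₗ[0]cₗ = [-6, -6, 3] − (-3)·(0)·[1, -3, -3] = [-6, -6, 3]. Then w[k] = R[0,0,k] / -3 for each k, giving w = [-6, -6, 3] / -3 = [2, 2, -1].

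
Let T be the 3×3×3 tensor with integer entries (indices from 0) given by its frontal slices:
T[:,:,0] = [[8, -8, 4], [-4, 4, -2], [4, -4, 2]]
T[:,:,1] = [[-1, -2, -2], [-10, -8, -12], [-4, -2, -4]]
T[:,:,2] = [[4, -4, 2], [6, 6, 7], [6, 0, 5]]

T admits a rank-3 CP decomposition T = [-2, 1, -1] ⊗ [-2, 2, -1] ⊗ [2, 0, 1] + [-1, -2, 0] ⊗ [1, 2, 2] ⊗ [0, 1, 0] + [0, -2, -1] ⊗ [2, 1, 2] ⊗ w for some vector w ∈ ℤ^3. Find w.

Subtract the known terms from T to get the rank-1 residual R = [0, -2, -1] ⊗ [2, 1, 2] ⊗ w, so R[i,j,k] = a[i]·b[j]·w[k]. Pick indices with nonzero a[1]·b[0] = (-2)·(2) = -4. Only the fibre through (1,0,·) is needed: R[1,0,:] = T[1,0,:] − Σₗ aₗ[1]bₗ[0]cₗ = [-4, -10, 6] − (1)·(-2)·[2, 0, 1] − (-2)·(1)·[0, 1, 0] = [0, -8, 8]. Then w[k] = R[1,0,k] / -4 for each k, giving w = [0, -8, 8] / -4 = [0, 2, -2].

w = [0, 2, -2]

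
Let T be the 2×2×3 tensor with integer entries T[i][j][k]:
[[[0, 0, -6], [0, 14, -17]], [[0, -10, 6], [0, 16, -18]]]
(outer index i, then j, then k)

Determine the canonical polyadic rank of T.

2

Lower bound: the mode-3 unfolding of T (rows indexed by k, columns by (i,j) = (0,0), (0,1), (1,0), (1,1)) is [[0, 0, 0, 0], [0, 14, -10, 16], [-6, -17, 6, -18]].
There the 2×2 minor on rows k ∈ {1, 2}, columns (i,j) ∈ {(0,0), (0,1)} is det [[0, 14], [-6, -17]] = 84 ≠ 0, so this unfolding has rank ≥ 2; CP rank is at least every unfolding rank, so rank(T) ≥ 2. (This is only a lower bound: in general the CP rank may exceed every unfolding rank, so we still need to exhibit 2 rank-1 terms summing to T.)
Upper bound — finding two terms. Write S_k = T[:,:,k] for the frontal slices: S₀ = [[0, 0], [0, 0]], S₁ = [[0, 14], [-10, 16]], S₂ = [[-6, -17], [6, -18]].
If T = a₁ (x) b₁ (x) c₁ + a₂ (x) b₂ (x) c₂ then each S_k = c₁[k]·a₁b₁ᵀ + c₂[k]·a₂b₂ᵀ. S₁ and S₂ are linearly independent, so a₁b₁ᵀ and a₂b₂ᵀ must span the same plane of matrices: they are the rank-1 matrices of the form x·S₁ + y·S₂.
det(x·S₁ + y·S₂) is 140·x² − 350·xy + 210·y² = 70·(2·x − 3·y)(x − y), vanishing at (x:y) = (3:2) and (1:1).
M₁ = 3·S₁ + 2·S₂ = [[-12, 8], [-18, 12]] = (-2)·(2, 3)(3, -2)ᵀ and M₂ = S₁ + S₂ = [[-6, -3], [-4, -2]] = −(3, 2)(2, 1)ᵀ, so take a₁ = (2, 3), b₁ = (3, -2), a₂ = (3, 2), b₂ = (2, 1).
Each slice is an integer combination of E₁ = a₁b₁ᵀ and E₂ = a₂b₂ᵀ: S₀ = 0, S₁ = −2·E₁ + 2·E₂, S₂ = 2·E₁ − 3·E₂; reading off coefficients, c₁ = (0, -2, 2) and c₂ = (0, 2, -3).
Hence T = (2, 3) (x) (3, -2) (x) (0, -2, 2) + (3, 2) (x) (2, 1) (x) (0, 2, -3), so rank(T) ≤ 2.
These bounds meet, so rank(T) = 2.
Check entry T[0,1,1] = 14: (2)·(-2)·(-2) + (3)·(1)·(2) = 14.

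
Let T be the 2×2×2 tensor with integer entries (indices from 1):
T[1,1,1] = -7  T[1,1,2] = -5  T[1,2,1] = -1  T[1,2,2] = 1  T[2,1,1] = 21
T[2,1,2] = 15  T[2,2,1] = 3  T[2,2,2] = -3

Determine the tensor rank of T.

2

Lower bound: in the mode-2 unfolding of T (rows indexed by j, columns by (i,k)) the 2×2 minor on rows j ∈ {1, 2}, columns (i,k) ∈ {(1,1), (1,2)} is det [[-7, -5], [-1, 1]] = -12 ≠ 0, so that unfolding has rank ≥ 2 and hence rank(T) ≥ 2 (CP rank is at least every unfolding rank, though it can be larger).
Upper bound: T[i,:,:] = a[i]·M for every slice, with a = (1, -3) and M = [[-7, -5], [-1, 1]] (rows j, columns k).
Splitting M by its rows (j = 1, 2), M = (1, 0)(-7, -5)ᵀ + (0, 1)(-1, 1)ᵀ.
Hence T = (1, -3) ⊗ (1, 0) ⊗ (-7, -5) + (1, -3) ⊗ (0, 1) ⊗ (-1, 1), so rank(T) ≤ 2.
These bounds meet, so rank(T) = 2.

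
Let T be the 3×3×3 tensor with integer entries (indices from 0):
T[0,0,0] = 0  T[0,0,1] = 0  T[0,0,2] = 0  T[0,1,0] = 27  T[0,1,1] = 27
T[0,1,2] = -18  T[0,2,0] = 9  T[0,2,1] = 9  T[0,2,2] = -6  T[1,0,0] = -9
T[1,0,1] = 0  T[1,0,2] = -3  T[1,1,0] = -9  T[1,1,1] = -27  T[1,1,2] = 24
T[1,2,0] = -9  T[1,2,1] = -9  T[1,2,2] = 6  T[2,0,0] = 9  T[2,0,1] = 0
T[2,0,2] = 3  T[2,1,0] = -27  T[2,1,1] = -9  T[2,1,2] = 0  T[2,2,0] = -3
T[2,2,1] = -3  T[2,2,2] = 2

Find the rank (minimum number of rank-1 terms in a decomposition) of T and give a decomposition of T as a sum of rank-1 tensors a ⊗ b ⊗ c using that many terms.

rank(T) = 2

Lower bound: in the mode-2 unfolding of T (rows indexed by j, columns by (i,k)) the 2×2 minor on rows j ∈ {0, 1}, columns (i,k) ∈ {(0,0), (1,0)} is det [[0, -9], [27, -9]] = 243 ≠ 0, so that unfolding has rank ≥ 2 and hence rank(T) ≥ 2 (CP rank is at least every unfolding rank, though it can be larger).
Upper bound: with S_k = T[:,:,k], the two rank-1 terms a₁b₁ᵀ, a₂b₂ᵀ are the rank-1 members of the pencil x·S₀ + y·S₁.
The 2×2 minor of x·S₀ + y·S₁ on rows {0,1}, columns {0,1} is 243·x² + 243·xy = 243·(x + y)(x), vanishing at (x:y) = (1:-1) and (0:1).
M₁ = S₀ − S₁ = [[0, 0, 0], [-9, 18, 0], [9, -18, 0]] = (-9)·[0, 1, -1][1, -2, 0]ᵀ and M₂ = S₁ = [[0, 27, 9], [0, -27, -9], [0, -9, -3]] = 3·[3, -3, -1][0, 3, 1]ᵀ, so take a₁ = [0, 1, -1], b₁ = [1, -2, 0], a₂ = [3, -3, -1], b₂ = [0, 3, 1].
Each slice is an integer combination of E₁ = a₁b₁ᵀ and E₂ = a₂b₂ᵀ: S₀ = −9·E₁ + 3·E₂, S₁ = 3·E₂, S₂ = −3·E₁ − 2·E₂; reading off coefficients, c₁ = [-9, 0, -3] and c₂ = [3, 3, -2].
Hence T = [0, 1, -1] ⊗ [1, -2, 0] ⊗ [-9, 0, -3] + [3, -3, -1] ⊗ [0, 3, 1] ⊗ [3, 3, -2], so rank(T) ≤ 2.
These bounds meet, so rank(T) = 2.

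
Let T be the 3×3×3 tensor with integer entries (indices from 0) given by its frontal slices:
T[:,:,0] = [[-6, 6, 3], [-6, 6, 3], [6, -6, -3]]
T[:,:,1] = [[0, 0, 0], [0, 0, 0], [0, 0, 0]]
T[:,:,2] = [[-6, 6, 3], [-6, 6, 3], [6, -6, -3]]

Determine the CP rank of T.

Lower bound: T ≠ 0 (e.g. T[0,0,0] = -6), so rank(T) ≥ 1.
Upper bound: the mode-1 fibre T[:,0,0] = [-6, -6, 6] gives a = (1, 1, -1) (primitive direction); the mode-2 fibre T[0,:,0] = [-6, 6, 3] gives b = (2, -2, -1); then c[k] = T[0,0,k] / (a[0]·b[0]) = [-6, 0, -6] / 2 = (-3, 0, -3).
Expanding (1, 1, -1) (x) (2, -2, -1) (x) (-3, 0, -3) reproduces all 27 entries of T, so T = (1, 1, -1) (x) (2, -2, -1) (x) (-3, 0, -3) and rank(T) ≤ 1.
These bounds meet, so rank(T) = 1.

1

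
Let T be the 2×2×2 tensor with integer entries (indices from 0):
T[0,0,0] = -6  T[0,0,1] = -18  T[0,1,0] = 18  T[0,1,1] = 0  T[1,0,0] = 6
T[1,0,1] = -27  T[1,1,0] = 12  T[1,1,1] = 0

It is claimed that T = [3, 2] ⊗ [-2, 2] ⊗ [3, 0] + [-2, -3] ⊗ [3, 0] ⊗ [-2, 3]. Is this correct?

Reconstruct entrywise from the claimed factors. For example, T[1,1,0] = 12 and Σₗ aₗ[1]bₗ[1]cₗ[0] = (2)·(2)·(3) + (-3)·(0)·(-2) = 12; checking all 8 entries, every one matches. The claim holds.

Yes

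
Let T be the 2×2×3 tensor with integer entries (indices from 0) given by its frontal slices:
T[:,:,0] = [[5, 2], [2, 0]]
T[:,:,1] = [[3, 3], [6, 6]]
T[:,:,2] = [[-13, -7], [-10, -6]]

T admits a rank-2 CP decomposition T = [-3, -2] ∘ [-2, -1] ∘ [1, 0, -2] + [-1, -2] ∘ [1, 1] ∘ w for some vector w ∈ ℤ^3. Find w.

Subtract the known terms from T to get the rank-1 residual R = [-1, -2] ∘ [1, 1] ∘ w, so R[i,j,k] = a[i]·b[j]·w[k]. Pick indices with nonzero a[0]·b[0] = (-1)·(1) = -1. Only the fibre through (0,0,·) is needed: R[0,0,:] = T[0,0,:] − Σₗ aₗ[0]bₗ[0]cₗ = [5, 3, -13] − (-3)·(-2)·[1, 0, -2] = [-1, 3, -1]. Then w[k] = R[0,0,k] / -1 for each k, giving w = [-1, 3, -1] / -1 = [1, -3, 1].

w = [1, -3, 1]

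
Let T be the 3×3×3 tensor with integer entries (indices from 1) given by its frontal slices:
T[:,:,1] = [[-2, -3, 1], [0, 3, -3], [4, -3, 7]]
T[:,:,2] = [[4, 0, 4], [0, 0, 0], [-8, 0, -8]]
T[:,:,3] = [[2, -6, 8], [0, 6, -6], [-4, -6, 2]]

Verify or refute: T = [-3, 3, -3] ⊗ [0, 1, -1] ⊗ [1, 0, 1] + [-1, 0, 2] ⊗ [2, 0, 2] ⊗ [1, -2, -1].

No

Reconstruct entry (1,2,3) from the claimed factors: Σₗ aₗ[1]bₗ[2]cₗ[3] = (-3)·(1)·(1) + (-1)·(0)·(-1) = -3, but T[1,2,3] = -6. The claim is false.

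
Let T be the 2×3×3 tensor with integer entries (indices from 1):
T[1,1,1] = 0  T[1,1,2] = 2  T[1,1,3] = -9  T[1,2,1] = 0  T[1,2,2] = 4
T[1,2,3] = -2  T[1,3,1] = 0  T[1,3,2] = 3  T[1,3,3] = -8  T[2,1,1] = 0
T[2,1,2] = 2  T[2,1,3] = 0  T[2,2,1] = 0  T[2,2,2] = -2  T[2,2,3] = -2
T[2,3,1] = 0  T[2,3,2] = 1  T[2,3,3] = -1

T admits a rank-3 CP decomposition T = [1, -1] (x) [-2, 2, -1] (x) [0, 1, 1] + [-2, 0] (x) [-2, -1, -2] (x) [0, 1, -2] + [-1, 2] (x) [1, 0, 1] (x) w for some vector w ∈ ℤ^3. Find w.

w = [0, 0, -1]

Subtract the known terms from T to get the rank-1 residual R = [-1, 2] (x) [1, 0, 1] (x) w, so R[i,j,k] = a[i]·b[j]·w[k]. Pick indices with nonzero a[1]·b[1] = (-1)·(1) = -1. Only the fibre through (1,1,·) is needed: R[1,1,:] = T[1,1,:] − Σₗ aₗ[1]bₗ[1]cₗ = [0, 2, -9] − (1)·(-2)·[0, 1, 1] − (-2)·(-2)·[0, 1, -2] = [0, 0, 1]. Then w[k] = R[1,1,k] / -1 for each k, giving w = [0, 0, 1] / -1 = [0, 0, -1].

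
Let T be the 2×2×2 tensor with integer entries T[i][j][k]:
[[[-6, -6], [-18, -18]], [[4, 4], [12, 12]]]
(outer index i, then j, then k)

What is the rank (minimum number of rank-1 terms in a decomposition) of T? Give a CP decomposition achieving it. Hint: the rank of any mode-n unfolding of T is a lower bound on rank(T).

rank(T) = 1

Lower bound: T ≠ 0 (e.g. T[0,0,0] = -6), so rank(T) ≥ 1.
Upper bound: if T = a ⊗ b ⊗ c then every fibre of T is a multiple of the corresponding factor, so read the factors off the fibres through the nonzero entry T[0,0,0] = -6.
The mode-1 fibre T[:,0,0] = [-6, 4] gives a = [3, -2] (primitive direction); the mode-2 fibre T[0,:,0] = [-6, -18] gives b = [1, 3]; then c[k] = T[0,0,k] / (a[0]·b[0]) = [-6, -6] / 3 = [-2, -2].
Expanding [3, -2] ⊗ [1, 3] ⊗ [-2, -2] reproduces all 8 entries of T, so T = [3, -2] ⊗ [1, 3] ⊗ [-2, -2] and rank(T) ≤ 1.
These bounds meet, so rank(T) = 1.
Check entry T[1,0,0] = 4: (-2)·(1)·(-2) = 4.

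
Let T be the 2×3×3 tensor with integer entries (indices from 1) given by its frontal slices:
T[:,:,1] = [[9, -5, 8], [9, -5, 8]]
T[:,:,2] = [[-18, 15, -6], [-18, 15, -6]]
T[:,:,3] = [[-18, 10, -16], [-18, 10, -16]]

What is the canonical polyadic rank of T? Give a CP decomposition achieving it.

rank(T) = 2

Lower bound: in the mode-3 unfolding of T (rows indexed by k, columns by (i,j)) the 2×2 minor on rows k ∈ {1, 2}, columns (i,j) ∈ {(1,1), (1,2)} is det [[9, -5], [-18, 15]] = 45 ≠ 0, so that unfolding has rank ≥ 2 and hence rank(T) ≥ 2 (CP rank is at least every unfolding rank, though it can be larger).
Upper bound: T[i,:,:] = a[i]·M for every slice, with a = [1, 1] and M = [[9, -18, -18], [-5, 15, 10], [8, -6, -16]] (rows j, columns k).
The rows of M satisfy (row 3) = 2·(row 1) + 2·(row 2), so splitting by rows, M = [1, 0, 2][9, -18, -18]ᵀ + [0, 1, 2][-5, 15, 10]ᵀ.
Hence T = [1, 1] ⊗ [1, 0, 2] ⊗ [9, -18, -18] + [1, 1] ⊗ [0, 1, 2] ⊗ [-5, 15, 10], so rank(T) ≤ 2.
These bounds meet, so rank(T) = 2.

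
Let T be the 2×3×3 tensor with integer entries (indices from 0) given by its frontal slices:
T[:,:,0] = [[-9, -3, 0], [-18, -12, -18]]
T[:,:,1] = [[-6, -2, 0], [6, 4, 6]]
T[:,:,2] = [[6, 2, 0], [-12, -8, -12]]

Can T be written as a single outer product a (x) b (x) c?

No

The mode-1 unfolding of T (rows indexed by i, columns by (j,k) = (0,0), (0,1), (0,2), (1,0), (1,1), (1,2), (2,0), (2,1), (2,2)) is [[-9, -6, 6, -3, -2, 2, 0, 0, 0], [-18, 6, -12, -12, 4, -8, -18, 6, -12]].
There the 2×2 minor on rows i ∈ {0, 1}, columns (j,k) ∈ {(0,0), (0,1)} is det [[-9, -6], [-18, 6]] = -162 ≠ 0, so this unfolding has rank ≥ 2; CP rank is at least every unfolding rank, so rank(T) ≥ 2.
In particular rank(T) ≥ 2 > 1, so T is not rank-1.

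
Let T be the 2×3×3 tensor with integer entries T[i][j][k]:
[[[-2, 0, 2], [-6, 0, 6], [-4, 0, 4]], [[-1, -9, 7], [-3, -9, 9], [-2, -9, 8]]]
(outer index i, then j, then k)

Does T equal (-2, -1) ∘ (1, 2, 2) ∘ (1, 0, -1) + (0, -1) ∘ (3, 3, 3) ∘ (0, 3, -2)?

Reconstruct entry (0,1,0) from the claimed factors: Σₗ aₗ[0]bₗ[1]cₗ[0] = (-2)·(2)·(1) + (0)·(3)·(0) = -4, but T[0,1,0] = -6. The claim is false.

No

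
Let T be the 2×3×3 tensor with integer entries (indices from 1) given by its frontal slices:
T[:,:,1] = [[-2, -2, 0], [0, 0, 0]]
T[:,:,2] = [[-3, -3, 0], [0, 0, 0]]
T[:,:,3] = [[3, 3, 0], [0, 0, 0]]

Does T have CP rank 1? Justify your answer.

Yes

The mode-1 fibre T[:,1,1] = [-2, 0] gives a = (1, 0) (primitive direction); the mode-2 fibre T[1,:,1] = [-2, -2, 0] gives b = (1, 1, 0); then c[k] = T[1,1,k] / (a[1]·b[1]) = [-2, -3, 3] / 1 = (-2, -3, 3).
Expanding (1, 0) (x) (1, 1, 0) (x) (-2, -3, 3) reproduces all 18 entries of T, so T = (1, 0) (x) (1, 1, 0) (x) (-2, -3, 3) and rank(T) ≤ 1.
Equivalently every frontal slice T[:,:,k] is c[k] times the rank-1 matrix (1, 0) (x) (1, 1, 0). So T has rank 1 (it is nonzero).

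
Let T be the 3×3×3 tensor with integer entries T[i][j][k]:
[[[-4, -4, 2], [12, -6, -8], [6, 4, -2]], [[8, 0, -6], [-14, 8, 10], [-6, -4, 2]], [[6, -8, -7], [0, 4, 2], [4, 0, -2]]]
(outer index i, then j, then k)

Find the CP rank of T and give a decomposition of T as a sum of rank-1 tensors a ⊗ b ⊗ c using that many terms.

rank(T) = 3

Lower bound: the mode-3 unfolding of T (rows indexed by k, columns by (i,j) = (0,0), (0,1), (0,2), (1,0), (1,1), (1,2), (2,0), (2,1), (2,2)) is [[-4, 12, 6, 8, -14, -6, 6, 0, 4], [-4, -6, 4, 0, 8, -4, -8, 4, 0], [2, -8, -2, -6, 10, 2, -7, 2, -2]].
There the 3×3 minor on rows k ∈ {0, 1, 2}, columns (i,j) ∈ {(0,0), (0,1), (0,2)} is det [[-4, 12, 6], [-4, -6, 4], [2, -8, -2]] = 88 ≠ 0, so this unfolding has rank ≥ 3; CP rank is at least every unfolding rank, so rank(T) ≥ 3. (Flattening ranks never certify an upper bound on CP rank; for that we must actually write T with 3 rank-1 terms.)
Upper bound: T is a sum of 3 rank-1 terms, T = (1, -2, -2) ⊗ (2, -1, 0) ⊗ (-2, 2, 2) + (1, -1, 0) ⊗ (2, 1, -1) ⊗ (2, -4, -2) + (2, -2, 1) ⊗ (1, -2, -2) ⊗ (-2, 0, 1) (written with every a and b primitive with positive leading entry and the scale carried by c; CP decompositions are not unique, and this one is verified by expanding entrywise), so rank(T) ≤ 3.
These bounds meet, so rank(T) = 3.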